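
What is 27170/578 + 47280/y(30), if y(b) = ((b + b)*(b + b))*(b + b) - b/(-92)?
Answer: 9040620273/191433889 ≈ 47.226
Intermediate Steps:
y(b) = 8*b³ + b/92 (y(b) = ((2*b)*(2*b))*(2*b) - b*(-1)/92 = (4*b²)*(2*b) - (-1)*b/92 = 8*b³ + b/92)
27170/578 + 47280/y(30) = 27170/578 + 47280/(8*30³ + (1/92)*30) = 27170*(1/578) + 47280/(8*27000 + 15/46) = 13585/289 + 47280/(216000 + 15/46) = 13585/289 + 47280/(9936015/46) = 13585/289 + 47280*(46/9936015) = 13585/289 + 144992/662401 = 9040620273/191433889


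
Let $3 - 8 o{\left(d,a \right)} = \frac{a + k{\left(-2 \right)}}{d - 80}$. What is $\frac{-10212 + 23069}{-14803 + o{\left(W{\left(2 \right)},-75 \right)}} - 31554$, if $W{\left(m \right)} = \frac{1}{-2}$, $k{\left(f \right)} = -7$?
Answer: $- \frac{601623388346}{19065945} \approx -31555.0$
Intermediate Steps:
$W{\left(m \right)} = - \frac{1}{2}$
$o{\left(d,a \right)} = \frac{3}{8} - \frac{-7 + a}{8 \left(-80 + d\right)}$ ($o{\left(d,a \right)} = \frac{3}{8} - \frac{\left(a - 7\right) \frac{1}{d - 80}}{8} = \frac{3}{8} - \frac{\left(-7 + a\right) \frac{1}{-80 + d}}{8} = \frac{3}{8} - \frac{\frac{1}{-80 + d} \left(-7 + a\right)}{8} = \frac{3}{8} - \frac{-7 + a}{8 \left(-80 + d\right)}$)
$\frac{-10212 + 23069}{-14803 + o{\left(W{\left(2 \right)},-75 \right)}} - 31554 = \frac{-10212 + 23069}{-14803 + \frac{-233 - -75 + 3 \left(- \frac{1}{2}\right)}{8 \left(-80 - \frac{1}{2}\right)}} - 31554 = \frac{12857}{-14803 + \frac{-233 + 75 - \frac{3}{2}}{8 \left(- \frac{161}{2}\right)}} - 31554 = \frac{12857}{-14803 + \frac{1}{8} \left(- \frac{2}{161}\right) \left(- \frac{319}{2}\right)} - 31554 = \frac{12857}{-14803 + \frac{319}{1288}} - 31554 = \frac{12857}{- \frac{19065945}{1288}} - 31554 = 12857 \left(- \frac{1288}{19065945}\right) - 31554 = - \frac{16559816}{19065945} - 31554 = - \frac{601623388346}{19065945}$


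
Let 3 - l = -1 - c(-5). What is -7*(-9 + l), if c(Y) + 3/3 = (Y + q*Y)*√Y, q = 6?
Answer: 42 + 245*I*√5 ≈ 42.0 + 547.84*I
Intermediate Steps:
c(Y) = -1 + 7*Y^(3/2) (c(Y) = -1 + (Y + 6*Y)*√Y = -1 + (7*Y)*√Y = -1 + 7*Y^(3/2))
l = 3 - 35*I*√5 (l = 3 - (-1 - (-1 + 7*(-5)^(3/2))) = 3 - (-1 - (-1 + 7*(-5*I*√5))) = 3 - (-1 - (-1 - 35*I*√5)) = 3 - (-1 + (1 + 35*I*√5)) = 3 - 35*I*√5 ≈ 3.0 - 78.262*I)
-7*(-9 + l) = -7*(-9 + (3 - 35*I*√5)) = -7*(-6 - 35*I*√5) = 42 + 245*I*√5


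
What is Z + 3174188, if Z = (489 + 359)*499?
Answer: 3597340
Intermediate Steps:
Z = 423152 (Z = 848*499 = 423152)
Z + 3174188 = 423152 + 3174188 = 3597340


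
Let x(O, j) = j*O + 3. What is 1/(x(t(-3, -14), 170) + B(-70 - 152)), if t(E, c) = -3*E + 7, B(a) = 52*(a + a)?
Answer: -1/20365 ≈ -4.9104e-5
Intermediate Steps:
B(a) = 104*a (B(a) = 52*(2*a) = 104*a)
t(E, c) = 7 - 3*E
x(O, j) = 3 + O*j (x(O, j) = O*j + 3 = 3 + O*j)
1/(x(t(-3, -14), 170) + B(-70 - 152)) = 1/((3 + (7 - 3*(-3))*170) + 104*(-70 - 152)) = 1/((3 + (7 + 9)*170) + 104*(-222)) = 1/((3 + 16*170) - 23088) = 1/((3 + 2720) - 23088) = 1/(2723 - 23088) = 1/(-20365) = -1/20365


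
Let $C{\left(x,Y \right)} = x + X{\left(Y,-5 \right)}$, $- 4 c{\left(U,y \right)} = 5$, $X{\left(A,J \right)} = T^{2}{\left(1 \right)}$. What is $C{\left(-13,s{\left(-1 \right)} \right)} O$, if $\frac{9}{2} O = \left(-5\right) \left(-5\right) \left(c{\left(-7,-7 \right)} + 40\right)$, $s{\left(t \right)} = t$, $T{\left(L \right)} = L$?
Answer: $- \frac{7750}{3} \approx -2583.3$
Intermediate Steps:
$X{\left(A,J \right)} = 1$ ($X{\left(A,J \right)} = 1^{2} = 1$)
$c{\left(U,y \right)} = - \frac{5}{4}$ ($c{\left(U,y \right)} = \left(- \frac{1}{4}\right) 5 = - \frac{5}{4}$)
$C{\left(x,Y \right)} = 1 + x$ ($C{\left(x,Y \right)} = x + 1 = 1 + x$)
$O = \frac{3875}{18}$ ($O = \frac{2 \left(-5\right) \left(-5\right) \left(- \frac{5}{4} + 40\right)}{9} = \frac{2 \cdot 25 \cdot \frac{155}{4}}{9} = \frac{2}{9} \cdot \frac{3875}{4} = \frac{3875}{18} \approx 215.28$)
$C{\left(-13,s{\left(-1 \right)} \right)} O = \left(1 - 13\right) \frac{3875}{18} = \left(-12\right) \frac{3875}{18} = - \frac{7750}{3}$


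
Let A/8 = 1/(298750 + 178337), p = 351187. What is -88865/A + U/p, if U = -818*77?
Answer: -14889042140888573/2809496 ≈ -5.2995e+9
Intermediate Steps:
U = -62986
A = 8/477087 (A = 8/(298750 + 178337) = 8/477087 ≈ 1.6768e-5)
-88865/A + U/p = -88865/8/477087 - 62986/351187 = -88865*477087/8 - 62986*1/351187 = -42396336255/8 - 62986/351187 = -14889042140888573/2809496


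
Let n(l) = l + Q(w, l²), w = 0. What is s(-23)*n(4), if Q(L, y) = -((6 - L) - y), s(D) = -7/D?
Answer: 98/23 ≈ 4.2609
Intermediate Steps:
Q(L, y) = -6 + L + y (Q(L, y) = -(6 - L - y) = -6 + L + y)
n(l) = -6 + l + l² (n(l) = l + (-6 + 0 + l²) = l + (-6 + l²) = -6 + l + l²)
s(-23)*n(4) = (-7/(-23))*(-6 + 4 + 4²) = (-7*(-1/23))*(-6 + 4 + 16) = (7/23)*14 = 98/23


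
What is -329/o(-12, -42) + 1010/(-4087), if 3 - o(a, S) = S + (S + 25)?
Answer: -1407243/253394 ≈ -5.5536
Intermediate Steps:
o(a, S) = -22 - 2*S (o(a, S) = 3 - (S + (S + 25)) = 3 - (S + (25 + S)) = 3 - (25 + 2*S) = 3 + (-25 - 2*S) = -22 - 2*S)
-329/o(-12, -42) + 1010/(-4087) = -329/(-22 - 2*(-42)) + 1010/(-4087) = -329/(-22 + 84) + 1010*(-1/4087) = -329/62 - 1010/4087 = -1407243/253394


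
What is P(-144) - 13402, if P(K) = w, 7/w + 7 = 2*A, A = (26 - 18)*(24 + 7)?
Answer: -6553571/489 ≈ -13402.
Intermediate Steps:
A = 248 (A = 8*31 = 248)
w = 7/489 (w = 7/(-7 + 2*248) = 7/(-7 + 496) = 7/489 ≈ 0.014315)
P(K) = 7/489
P(-144) - 13402 = 7/489 - 13402 = -6553571/489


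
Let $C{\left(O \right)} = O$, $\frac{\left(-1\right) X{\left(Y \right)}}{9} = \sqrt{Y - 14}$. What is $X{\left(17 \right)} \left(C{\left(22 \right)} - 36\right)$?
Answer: $126 \sqrt{3} \approx 218.24$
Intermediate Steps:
$X{\left(Y \right)} = - 9 \sqrt{-14 + Y}$ ($X{\left(Y \right)} = - 9 \sqrt{Y - 14} = - 9 \sqrt{-14 + Y}$)
$X{\left(17 \right)} \left(C{\left(22 \right)} - 36\right) = - 9 \sqrt{-14 + 17} \left(22 - 36\right) = - 9 \sqrt{3} \left(-14\right) = 126 \sqrt{3}$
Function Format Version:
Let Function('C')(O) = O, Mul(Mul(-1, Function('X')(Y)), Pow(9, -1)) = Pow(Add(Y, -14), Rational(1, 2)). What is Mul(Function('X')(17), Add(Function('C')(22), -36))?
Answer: Mul(126, Pow(3, Rational(1, 2))) ≈ 218.24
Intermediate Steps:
Function('X')(Y) = Mul(-9, Pow(Add(-14, Y), Rational(1, 2))) (Function('X')(Y) = Mul(-9, Pow(Add(Y, -14), Rational(1, 2))) = Mul(-9, Pow(Add(-14, Y), Rational(1, 2))))
Mul(Function('X')(17), Add(Function('C')(22), -36)) = Mul(Mul(-9, Pow(Add(-14, 17), Rational(1, 2))), Add(22, -36)) = Mul(Mul(-9, Pow(3, Rational(1, 2))), -14) = Mul(126, Pow(3, Rational(1, 2)))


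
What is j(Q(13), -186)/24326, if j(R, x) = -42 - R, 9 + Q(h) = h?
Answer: -23/12163 ≈ -0.0018910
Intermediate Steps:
Q(h) = -9 + h
j(Q(13), -186)/24326 = (-42 - (-9 + 13))/24326 = (-42 - 1*4)*(1/24326) = (-42 - 4)*(1/24326) = -46*1/24326 = -23/12163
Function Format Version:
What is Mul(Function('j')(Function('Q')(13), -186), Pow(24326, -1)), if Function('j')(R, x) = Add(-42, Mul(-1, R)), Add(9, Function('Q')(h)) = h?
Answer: Rational(-23, 12163) ≈ -0.0018910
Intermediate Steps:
Function('Q')(h) = Add(-9, h)
Mul(Function('j')(Function('Q')(13), -186), Pow(24326, -1)) = Mul(Add(-42, Mul(-1, Add(-9, 13))), Pow(24326, -1)) = Mul(Add(-42, Mul(-1, 4)), Rational(1, 24326)) = Mul(Add(-42, -4), Rational(1, 24326)) = Mul(-46, Rational(1, 24326)) = Rational(-23, 12163)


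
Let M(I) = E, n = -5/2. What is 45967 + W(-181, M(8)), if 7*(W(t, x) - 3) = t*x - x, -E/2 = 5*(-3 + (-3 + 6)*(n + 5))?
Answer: 47140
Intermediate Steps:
n = -5/2 (n = -5*½ = -5/2 ≈ -2.5000)
E = -45 (E = -10*(-3 + (-3 + 6)*(-5/2 + 5)) = -10*(-3 + 3*(5/2)) = -10*(-3 + 15/2) = -10*9/2 = -2*45/2 = -45)
M(I) = -45
W(t, x) = 3 - x/7 + t*x/7 (W(t, x) = 3 + (t*x - x)/7 = 3 + (-x + t*x)/7 = 3 + (-x/7 + t*x/7) = 3 - x/7 + t*x/7)
45967 + W(-181, M(8)) = 45967 + (3 - ⅐*(-45) + (⅐)*(-181)*(-45)) = 45967 + (3 + 45/7 + 8145/7) = 45967 + 1173 = 47140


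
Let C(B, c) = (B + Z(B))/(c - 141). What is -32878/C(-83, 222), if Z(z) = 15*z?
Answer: 1331559/664 ≈ 2005.4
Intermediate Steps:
C(B, c) = 16*B/(-141 + c) (C(B, c) = (B + 15*B)/(c - 141) = (16*B)/(-141 + c) = 16*B/(-141 + c))
-32878/C(-83, 222) = -32878/(16*(-83)/(-141 + 222)) = -32878/(16*(-83)/81) = -32878/(16*(-83)*(1/81)) = -32878/(-1328/81) = -32878*(-81/1328) = 1331559/664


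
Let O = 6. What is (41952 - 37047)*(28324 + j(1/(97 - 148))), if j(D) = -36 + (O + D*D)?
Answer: 40108018775/289 ≈ 1.3878e+8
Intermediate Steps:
j(D) = -30 + D² (j(D) = -36 + (6 + D*D) = -36 + (6 + D²) = -30 + D²)
(41952 - 37047)*(28324 + j(1/(97 - 148))) = (41952 - 37047)*(28324 + (-30 + (1/(97 - 148))²)) = 4905*(28324 + (-30 + (1/(-51))²)) = 4905*(28324 + (-30 + (-1/51)²)) = 4905*(28324 + (-30 + 1/2601)) = 4905*(28324 - 78029/2601) = 4905*(73592695/2601) = 40108018775/289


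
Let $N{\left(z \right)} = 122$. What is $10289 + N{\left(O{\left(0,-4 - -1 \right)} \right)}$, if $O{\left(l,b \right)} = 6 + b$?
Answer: $10411$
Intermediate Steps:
$10289 + N{\left(O{\left(0,-4 - -1 \right)} \right)} = 10289 + 122 = 10411$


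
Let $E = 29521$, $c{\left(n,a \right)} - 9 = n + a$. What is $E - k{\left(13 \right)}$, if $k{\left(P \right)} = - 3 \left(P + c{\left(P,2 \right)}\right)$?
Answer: $29632$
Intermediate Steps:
$c{\left(n,a \right)} = 9 + a + n$ ($c{\left(n,a \right)} = 9 + \left(n + a\right) = 9 + \left(a + n\right) = 9 + a + n$)
$k{\left(P \right)} = -33 - 6 P$ ($k{\left(P \right)} = - 3 \left(P + \left(9 + 2 + P\right)\right) = - 3 \left(P + \left(11 + P\right)\right) = - 3 \left(11 + 2 P\right) = -33 - 6 P$)
$E - k{\left(13 \right)} = 29521 - \left(-33 - 78\right) = 29521 - -111 = 29521 + 111 = 29632$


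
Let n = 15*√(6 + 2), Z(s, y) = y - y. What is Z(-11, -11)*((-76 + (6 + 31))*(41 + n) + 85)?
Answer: 0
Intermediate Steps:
Z(s, y) = 0
n = 30*√2 (n = 15*√8 = 15*(2*√2) = 30*√2 ≈ 42.426)
Z(-11, -11)*((-76 + (6 + 31))*(41 + n) + 85) = 0*((-76 + (6 + 31))*(41 + 30*√2) + 85) = 0*((-76 + 37)*(41 + 30*√2) + 85) = 0*(-39*(41 + 30*√2) + 85) = 0*((-1599 - 1170*√2) + 85) = 0*(-1514 - 1170*√2) = 0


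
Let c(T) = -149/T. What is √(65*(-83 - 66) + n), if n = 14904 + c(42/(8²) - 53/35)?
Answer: √5182339/31 ≈ 73.435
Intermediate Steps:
n = 14489624/961 (n = 14904 - 149/(42/(8²) - 53/35) = 14904 - 149/(42/64 - 53*1/35) = 14904 - 149/(42*(1/64) - 53/35) = 14904 - 149/(21/32 - 53/35) = 14904 - 149/(-961/1120) = 14904 - 149*(-1120/961) = 14904 + 166880/961 = 14489624/961 ≈ 15078.)
√(65*(-83 - 66) + n) = √(65*(-83 - 66) + 14489624/961) = √(65*(-149) + 14489624/961) = √(-9685 + 14489624/961) = √(5182339/961) = √5182339/31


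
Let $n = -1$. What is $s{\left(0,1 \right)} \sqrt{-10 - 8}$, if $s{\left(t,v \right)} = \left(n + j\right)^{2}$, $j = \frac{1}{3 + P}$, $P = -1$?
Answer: $\frac{3 i \sqrt{2}}{4} \approx 1.0607 i$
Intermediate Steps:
$j = \frac{1}{2}$ ($j = \frac{1}{3 - 1} = \frac{1}{2} \approx 0.5$)
$s{\left(t,v \right)} = \frac{1}{4}$ ($s{\left(t,v \right)} = \left(-1 + \frac{1}{2}\right)^{2} = \left(- \frac{1}{2}\right)^{2} = \frac{1}{4}$)
$s{\left(0,1 \right)} \sqrt{-10 - 8} = \frac{\sqrt{-10 - 8}}{4} = \frac{\sqrt{-18}}{4} = \frac{3 i \sqrt{2}}{4}$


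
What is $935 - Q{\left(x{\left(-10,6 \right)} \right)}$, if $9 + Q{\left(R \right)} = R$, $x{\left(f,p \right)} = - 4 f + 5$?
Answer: $899$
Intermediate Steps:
$x{\left(f,p \right)} = 5 - 4 f$
$Q{\left(R \right)} = -9 + R$
$935 - Q{\left(x{\left(-10,6 \right)} \right)} = 935 - \left(-9 + \left(5 - -40\right)\right) = 935 - \left(-9 + \left(5 + 40\right)\right) = 935 - \left(-9 + 45\right) = 935 - 36 = 899$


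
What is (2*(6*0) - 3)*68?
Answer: -204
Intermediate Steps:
(2*(6*0) - 3)*68 = (2*0 - 3)*68 = (0 - 3)*68 = -3*68 = -204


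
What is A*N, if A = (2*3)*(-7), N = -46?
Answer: 1932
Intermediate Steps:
A = -42 (A = 6*(-7) = -42)
A*N = -42*(-46) = 1932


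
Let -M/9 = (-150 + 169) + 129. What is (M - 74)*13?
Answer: -18278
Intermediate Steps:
M = -1332 (M = -9*((-150 + 169) + 129) = -9*(19 + 129) = -9*148 = -1332)
(M - 74)*13 = (-1332 - 74)*13 = -1406*13 = -18278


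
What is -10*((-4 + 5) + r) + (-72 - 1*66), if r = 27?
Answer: -418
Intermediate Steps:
-10*((-4 + 5) + r) + (-72 - 1*66) = -10*((-4 + 5) + 27) + (-72 - 1*66) = -10*(1 + 27) + (-72 - 66) = -10*28 - 138 = -280 - 138 = -418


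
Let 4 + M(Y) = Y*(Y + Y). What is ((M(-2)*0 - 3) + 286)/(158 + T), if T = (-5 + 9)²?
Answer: 283/174 ≈ 1.6264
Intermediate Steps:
M(Y) = -4 + 2*Y² (M(Y) = -4 + Y*(Y + Y) = -4 + Y*(2*Y) = -4 + 2*Y²)
T = 16 (T = 4² = 16)
((M(-2)*0 - 3) + 286)/(158 + T) = (((-4 + 2*(-2)²)*0 - 3) + 286)/(158 + 16) = (((-4 + 2*4)*0 - 3) + 286)/174 = (((-4 + 8)*0 - 3) + 286)*(1/174) = ((4*0 - 3) + 286)*(1/174) = ((0 - 3) + 286)*(1/174) = (-3 + 286)*(1/174) = 283*(1/174) = 283/174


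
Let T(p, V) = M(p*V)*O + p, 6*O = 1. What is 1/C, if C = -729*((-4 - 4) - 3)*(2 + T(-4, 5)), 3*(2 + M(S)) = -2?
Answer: -1/19602 ≈ -5.1015e-5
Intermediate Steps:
O = 1/6 (O = (1/6)*1 = 1/6 ≈ 0.16667)
M(S) = -8/3 (M(S) = -2 + (1/3)*(-2) = -2 - 2/3 = -8/3)
T(p, V) = -4/9 + p (T(p, V) = -8/3*1/6 + p = -4/9 + p)
C = -19602 (C = -729*((-4 - 4) - 3)*(2 + (-4/9 - 4)) = -729*(-8 - 3)*(2 - 40/9) = -(-8019)*(-22)/9 = -729*242/9 = -19602)
1/C = 1/(-19602) = -1/19602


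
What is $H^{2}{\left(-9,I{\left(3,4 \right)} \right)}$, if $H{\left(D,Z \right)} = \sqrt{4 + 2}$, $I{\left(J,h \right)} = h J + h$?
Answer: $6$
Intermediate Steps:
$I{\left(J,h \right)} = h + J h$ ($I{\left(J,h \right)} = J h + h = h + J h$)
$H{\left(D,Z \right)} = \sqrt{6}$
$H^{2}{\left(-9,I{\left(3,4 \right)} \right)} = \left(\sqrt{6}\right)^{2} = 6$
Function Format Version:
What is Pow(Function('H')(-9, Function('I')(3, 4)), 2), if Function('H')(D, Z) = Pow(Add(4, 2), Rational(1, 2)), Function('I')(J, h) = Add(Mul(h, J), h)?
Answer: 6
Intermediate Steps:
Function('I')(J, h) = Add(h, Mul(J, h)) (Function('I')(J, h) = Add(Mul(J, h), h) = Add(h, Mul(J, h)))
Function('H')(D, Z) = Pow(6, Rational(1, 2))
Pow(Function('H')(-9, Function('I')(3, 4)), 2) = Pow(Pow(6, Rational(1, 2)), 2) = 6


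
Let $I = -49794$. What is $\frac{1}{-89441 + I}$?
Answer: $- \frac{1}{139235} \approx -7.1821 \cdot 10^{-6}$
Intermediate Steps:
$\frac{1}{-89441 + I} = \frac{1}{-89441 - 49794} = \frac{1}{-139235} = - \frac{1}{139235}$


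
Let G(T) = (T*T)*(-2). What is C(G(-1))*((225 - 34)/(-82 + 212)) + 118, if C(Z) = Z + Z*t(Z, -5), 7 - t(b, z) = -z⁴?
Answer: -113233/65 ≈ -1742.0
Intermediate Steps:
t(b, z) = 7 + z⁴ (t(b, z) = 7 - (-1)*z⁴ = 7 + z⁴)
G(T) = -2*T² (G(T) = T²*(-2) = -2*T²)
C(Z) = 633*Z (C(Z) = Z + Z*(7 + (-5)⁴) = Z + Z*(7 + 625) = Z + Z*632 = Z + 632*Z = 633*Z)
C(G(-1))*((225 - 34)/(-82 + 212)) + 118 = (633*(-2*(-1)²))*((225 - 34)/(-82 + 212)) + 118 = (633*(-2*1))*(191/130) + 118 = (633*(-2))*(191*(1/130)) + 118 = -1266*191/130 + 118 = -120903/65 + 118 = -113233/65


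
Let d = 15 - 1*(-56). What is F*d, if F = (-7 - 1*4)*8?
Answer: -6248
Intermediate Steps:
d = 71 (d = 15 + 56 = 71)
F = -88 (F = (-7 - 4)*8 = -11*8 = -88)
F*d = -88*71 = -6248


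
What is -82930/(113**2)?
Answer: -82930/12769 ≈ -6.4946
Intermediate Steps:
-82930/(113**2) = -82930/12769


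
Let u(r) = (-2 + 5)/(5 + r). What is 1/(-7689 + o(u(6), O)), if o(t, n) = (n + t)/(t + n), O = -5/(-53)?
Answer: -1/7688 ≈ -0.00013007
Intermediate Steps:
u(r) = 3/(5 + r)
O = 5/53 (O = -5*(-1/53) = 5/53 ≈ 0.094340)
o(t, n) = 1 (o(t, n) = (n + t)/(n + t) = 1)
1/(-7689 + o(u(6), O)) = 1/(-7689 + 1) = 1/(-7688) = -1/7688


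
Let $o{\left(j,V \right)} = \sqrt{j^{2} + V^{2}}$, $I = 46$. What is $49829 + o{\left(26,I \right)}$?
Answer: $49829 + 2 \sqrt{698} \approx 49882.0$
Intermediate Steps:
$o{\left(j,V \right)} = \sqrt{V^{2} + j^{2}}$
$49829 + o{\left(26,I \right)} = 49829 + \sqrt{46^{2} + 26^{2}} = 49829 + \sqrt{2116 + 676} = 49829 + \sqrt{2792} = 49829 + 2 \sqrt{698}$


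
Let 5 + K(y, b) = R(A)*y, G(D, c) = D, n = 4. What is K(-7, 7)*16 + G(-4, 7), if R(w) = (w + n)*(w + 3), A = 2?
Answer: -3444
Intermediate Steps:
R(w) = (3 + w)*(4 + w) (R(w) = (w + 4)*(w + 3) = (4 + w)*(3 + w) = (3 + w)*(4 + w))
K(y, b) = -5 + 30*y (K(y, b) = -5 + (12 + 2² + 7*2)*y = -5 + (12 + 4 + 14)*y = -5 + 30*y)
K(-7, 7)*16 + G(-4, 7) = (-5 + 30*(-7))*16 - 4 = (-5 - 210)*16 - 4 = -215*16 - 4 = -3440 - 4 = -3444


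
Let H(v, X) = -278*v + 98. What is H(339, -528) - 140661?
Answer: -234805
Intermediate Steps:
H(v, X) = 98 - 278*v
H(339, -528) - 140661 = (98 - 278*339) - 140661 = (98 - 94242) - 140661 = -94144 - 140661 = -234805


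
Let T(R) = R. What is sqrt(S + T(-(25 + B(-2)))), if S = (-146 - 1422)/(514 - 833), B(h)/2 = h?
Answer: I*sqrt(1636789)/319 ≈ 4.0106*I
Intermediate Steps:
B(h) = 2*h
S = 1568/319 (S = -1568/(-319) = -1568*(-1/319) = 1568/319 ≈ 4.9154)
sqrt(S + T(-(25 + B(-2)))) = sqrt(1568/319 - (25 + 2*(-2))) = sqrt(1568/319 - (25 - 4)) = sqrt(1568/319 - 1*21) = sqrt(1568/319 - 21) = sqrt(-5131/319) = I*sqrt(1636789)/319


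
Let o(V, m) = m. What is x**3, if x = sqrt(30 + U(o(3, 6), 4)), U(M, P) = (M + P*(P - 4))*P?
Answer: 162*sqrt(6) ≈ 396.82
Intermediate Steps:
U(M, P) = P*(M + P*(-4 + P)) (U(M, P) = (M + P*(-4 + P))*P = P*(M + P*(-4 + P)))
x = 3*sqrt(6) (x = sqrt(30 + 4*(6 + 4**2 - 4*4)) = sqrt(30 + 4*(6 + 16 - 16)) = sqrt(30 + 4*6) = sqrt(30 + 24) = sqrt(54) = 3*sqrt(6) ≈ 7.3485)
x**3 = (3*sqrt(6))**3 = 162*sqrt(6)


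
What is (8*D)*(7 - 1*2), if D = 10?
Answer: 400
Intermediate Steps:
(8*D)*(7 - 1*2) = (8*10)*(7 - 1*2) = 80*(7 - 2) = 80*5 = 400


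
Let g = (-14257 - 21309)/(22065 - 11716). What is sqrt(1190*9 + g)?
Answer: 92*sqrt(135478759)/10349 ≈ 103.47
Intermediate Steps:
g = -35566/10349 ≈ -3.4367
sqrt(1190*9 + g) = sqrt(1190*9 - 35566/10349) = sqrt(10710 - 35566/10349) = sqrt(110802224/10349) = 92*sqrt(135478759)/10349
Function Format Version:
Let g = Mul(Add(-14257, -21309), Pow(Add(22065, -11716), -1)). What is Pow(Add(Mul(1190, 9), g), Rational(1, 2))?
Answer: Mul(Rational(92, 10349), Pow(135478759, Rational(1, 2))) ≈ 103.47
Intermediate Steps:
g = Rational(-35566, 10349) (g = Mul(-35566, Pow(10349, -1)) = Mul(-35566, Rational(1, 10349)) = Rational(-35566, 10349) ≈ -3.4367)
Pow(Add(Mul(1190, 9), g), Rational(1, 2)) = Pow(Add(Mul(1190, 9), Rational(-35566, 10349)), Rational(1, 2)) = Pow(Add(10710, Rational(-35566, 10349)), Rational(1, 2)) = Pow(Rational(110802224, 10349), Rational(1, 2)) = Mul(Rational(92, 10349), Pow(135478759, Rational(1, 2)))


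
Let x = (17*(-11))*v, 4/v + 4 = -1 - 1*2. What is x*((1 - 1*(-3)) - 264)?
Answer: -194480/7 ≈ -27783.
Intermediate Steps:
v = -4/7 (v = 4/(-4 + (-1 - 1*2)) = 4/(-4 + (-1 - 2)) = 4/(-4 - 3) = 4/(-7) = 4*(-1/7) = -4/7 ≈ -0.57143)
x = 748/7 (x = (17*(-11))*(-4/7) = -187*(-4/7) = 748/7 ≈ 106.86)
x*((1 - 1*(-3)) - 264) = 748*((1 - 1*(-3)) - 264)/7 = 748*((1 + 3) - 264)/7 = 748*(4 - 264)/7 = (748/7)*(-260) = -194480/7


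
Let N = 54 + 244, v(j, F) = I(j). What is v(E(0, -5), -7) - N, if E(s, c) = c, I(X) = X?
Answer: -303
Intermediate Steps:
v(j, F) = j
N = 298
v(E(0, -5), -7) - N = -5 - 1*298 = -5 - 298 = -303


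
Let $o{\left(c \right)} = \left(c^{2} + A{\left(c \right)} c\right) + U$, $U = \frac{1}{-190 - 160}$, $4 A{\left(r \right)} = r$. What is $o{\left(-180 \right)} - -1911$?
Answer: $\frac{14843849}{350} \approx 42411.0$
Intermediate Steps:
$A{\left(r \right)} = \frac{r}{4}$
$U = - \frac{1}{350}$ ($U = \frac{1}{-350} = - \frac{1}{350} \approx -0.0028571$)
$o{\left(c \right)} = - \frac{1}{350} + \frac{5 c^{2}}{4}$ ($o{\left(c \right)} = \left(c^{2} + \frac{c}{4} c\right) - \frac{1}{350} = \left(c^{2} + \frac{c^{2}}{4}\right) - \frac{1}{350} = \frac{5 c^{2}}{4} - \frac{1}{350} = - \frac{1}{350} + \frac{5 c^{2}}{4}$)
$o{\left(-180 \right)} - -1911 = \left(- \frac{1}{350} + \frac{5 \left(-180\right)^{2}}{4}\right) - -1911 = \left(- \frac{1}{350} + \frac{5}{4} \cdot 32400\right) + 1911 = \left(- \frac{1}{350} + 40500\right) + 1911 = \frac{14174999}{350} + 1911 = \frac{14843849}{350}$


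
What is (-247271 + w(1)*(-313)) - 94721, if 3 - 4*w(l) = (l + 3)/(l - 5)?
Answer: -342305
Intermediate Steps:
w(l) = 3/4 - (3 + l)/(4*(-5 + l)) (w(l) = 3/4 - (l + 3)/(4*(l - 5)) = 3/4 - (3 + l)/(4*(-5 + l)))
(-247271 + w(1)*(-313)) - 94721 = (-247271 + ((-9 + 1)/(2*(-5 + 1)))*(-313)) - 94721 = (-247271 + ((1/2)*(-8)/(-4))*(-313)) - 94721 = (-247271 + ((1/2)*(-1/4)*(-8))*(-313)) - 94721 = (-247271 + 1*(-313)) - 94721 = (-247271 - 313) - 94721 = -247584 - 94721 = -342305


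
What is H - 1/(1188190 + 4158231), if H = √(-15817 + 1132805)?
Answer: -1/5346421 + 2*√279247 ≈ 1056.9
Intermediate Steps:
H = 2*√279247 (H = √1116988 = 2*√279247 ≈ 1056.9)
H - 1/(1188190 + 4158231) = 2*√279247 - 1/(1188190 + 4158231) = 2*√279247 - 1/5346421 = -1/5346421 + 2*√279247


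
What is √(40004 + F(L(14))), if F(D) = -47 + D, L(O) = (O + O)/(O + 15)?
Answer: √33604649/29 ≈ 199.89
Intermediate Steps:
L(O) = 2*O/(15 + O) (L(O) = (2*O)/(15 + O) = 2*O/(15 + O))
√(40004 + F(L(14))) = √(40004 + (-47 + 2*14/(15 + 14))) = √(40004 + (-47 + 2*14/29)) = √(40004 + (-47 + 2*14*(1/29))) = √(40004 + (-47 + 28/29)) = √(40004 - 1335/29) = √(1158781/29) = √33604649/29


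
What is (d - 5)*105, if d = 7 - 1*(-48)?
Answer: 5250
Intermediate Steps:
d = 55 (d = 7 + 48 = 55)
(d - 5)*105 = (55 - 5)*105 = 50*105 = 5250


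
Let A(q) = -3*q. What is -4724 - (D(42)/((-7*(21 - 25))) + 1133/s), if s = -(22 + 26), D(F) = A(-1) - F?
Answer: -1578865/336 ≈ -4699.0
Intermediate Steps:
D(F) = 3 - F (D(F) = -3*(-1) - F = 3 - F)
s = -48 (s = -1*48 = -48)
-4724 - (D(42)/((-7*(21 - 25))) + 1133/s) = -4724 - ((3 - 1*42)/((-7*(21 - 25))) + 1133/(-48)) = -4724 - ((3 - 42)/((-7*(-4))) + 1133*(-1/48)) = -4724 - (-39/28 - 1133/48) = -4724 - 1*(-8399/336) = -4724 + 8399/336 = -1578865/336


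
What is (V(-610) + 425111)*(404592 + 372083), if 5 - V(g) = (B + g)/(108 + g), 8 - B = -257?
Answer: 165748570635725/502 ≈ 3.3018e+11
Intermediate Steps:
B = 265 (B = 8 - 1*(-257) = 8 + 257 = 265)
V(g) = 5 - (265 + g)/(108 + g)
(V(-610) + 425111)*(404592 + 372083) = ((275 + 4*(-610))/(108 - 610) + 425111)*(404592 + 372083) = ((275 - 2440)/(-502) + 425111)*776675 = (-1/502*(-2165) + 425111)*776675 = (2165/502 + 425111)*776675 = (213407887/502)*776675 = 165748570635725/502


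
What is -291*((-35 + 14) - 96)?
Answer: 34047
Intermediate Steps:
-291*((-35 + 14) - 96) = -291*(-21 - 96) = -291*(-117) = 34047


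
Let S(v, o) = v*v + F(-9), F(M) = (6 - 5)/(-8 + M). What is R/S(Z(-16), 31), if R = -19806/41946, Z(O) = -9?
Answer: -56117/9619616 ≈ -0.0058336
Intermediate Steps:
F(M) = 1/(-8 + M)
S(v, o) = -1/17 + v² (S(v, o) = v*v + 1/(-8 - 9) = v² + 1/(-17) = v² - 1/17 = -1/17 + v²)
R = -3301/6991 (R = -19806*1/41946 = -3301/6991 ≈ -0.47218)
R/S(Z(-16), 31) = -3301/(6991*(-1/17 + (-9)²)) = -3301/(6991*(-1/17 + 81)) = -3301/(6991*1376/17) = -3301/6991*17/1376 = -56117/9619616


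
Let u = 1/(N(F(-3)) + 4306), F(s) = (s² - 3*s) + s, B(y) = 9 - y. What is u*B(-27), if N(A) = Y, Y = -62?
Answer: 9/1061 ≈ 0.0084826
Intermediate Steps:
F(s) = s² - 2*s
N(A) = -62
u = 1/4244 (u = 1/(-62 + 4306) = 1/4244 ≈ 0.00023563)
u*B(-27) = (9 - 1*(-27))/4244 = (9 + 27)/4244 = (1/4244)*36 = 9/1061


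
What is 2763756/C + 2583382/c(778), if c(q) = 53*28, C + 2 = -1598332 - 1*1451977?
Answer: 3938008558949/2263330762 ≈ 1739.9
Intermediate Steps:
C = -3050311 (C = -2 + (-1598332 - 1*1451977) = -2 + (-1598332 - 1451977) = -2 - 3050309 = -3050311)
c(q) = 1484
2763756/C + 2583382/c(778) = 2763756/(-3050311) + 2583382/1484 = 2763756*(-1/3050311) + 2583382*(1/1484) = -2763756/3050311 + 1291691/742 = 3938008558949/2263330762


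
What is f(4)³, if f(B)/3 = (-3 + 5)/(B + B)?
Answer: 27/64 ≈ 0.42188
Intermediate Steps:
f(B) = 3/B (f(B) = 3*((-3 + 5)/(B + B)) = 3*(2/((2*B))) = 3*(2*(1/(2*B))) = 3/B)
f(4)³ = (3/4)³ = (3*(¼))³ = (¾)³ = 27/64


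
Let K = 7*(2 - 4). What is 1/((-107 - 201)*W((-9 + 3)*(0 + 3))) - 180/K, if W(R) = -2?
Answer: 7921/616 ≈ 12.859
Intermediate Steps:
K = -14 (K = 7*(-2) = -14)
1/((-107 - 201)*W((-9 + 3)*(0 + 3))) - 180/K = 1/(-107 - 201*(-2)) - 180/(-14) = -½/(-308) - 180*(-1/14) = -1/308*(-½) + 90/7 = 1/616 + 90/7 = 7921/616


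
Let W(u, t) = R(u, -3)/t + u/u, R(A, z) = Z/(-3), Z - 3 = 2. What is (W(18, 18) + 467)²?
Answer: 638421289/2916 ≈ 2.1894e+5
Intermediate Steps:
Z = 5 (Z = 3 + 2 = 5)
R(A, z) = -5/3 (R(A, z) = 5/(-3) = 5*(-⅓) = -5/3)
W(u, t) = 1 - 5/(3*t) (W(u, t) = -5/(3*t) + u/u = -5/(3*t) + 1 = 1 - 5/(3*t))
(W(18, 18) + 467)² = ((-5/3 + 18)/18 + 467)² = ((1/18)*(49/3) + 467)² = (49/54 + 467)² = (25267/54)² = 638421289/2916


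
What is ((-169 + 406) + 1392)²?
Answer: 2653641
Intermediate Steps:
((-169 + 406) + 1392)² = (237 + 1392)² = 1629² = 2653641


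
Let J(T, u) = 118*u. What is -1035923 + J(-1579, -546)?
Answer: -1100351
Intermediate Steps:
-1035923 + J(-1579, -546) = -1035923 + 118*(-546) = -1035923 - 64428 = -1100351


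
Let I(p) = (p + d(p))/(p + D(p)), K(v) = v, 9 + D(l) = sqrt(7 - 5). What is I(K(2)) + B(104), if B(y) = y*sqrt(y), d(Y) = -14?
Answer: 84/47 + 208*sqrt(26) + 12*sqrt(2)/47 ≈ 1062.7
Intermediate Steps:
D(l) = -9 + sqrt(2) (D(l) = -9 + sqrt(7 - 5) = -9 + sqrt(2))
B(y) = y**(3/2)
I(p) = (-14 + p)/(-9 + p + sqrt(2)) (I(p) = (p - 14)/(p + (-9 + sqrt(2))) = (-14 + p)/(-9 + p + sqrt(2)))
I(K(2)) + B(104) = (-14 + 2)/(-9 + 2 + sqrt(2)) + 104**(3/2) = -12/(-7 + sqrt(2)) + 208*sqrt(26)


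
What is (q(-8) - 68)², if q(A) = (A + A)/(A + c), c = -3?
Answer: 535824/121 ≈ 4428.3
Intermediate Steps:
q(A) = 2*A/(-3 + A) (q(A) = (A + A)/(A - 3) = (2*A)/(-3 + A) = 2*A/(-3 + A))
(q(-8) - 68)² = (2*(-8)/(-3 - 8) - 68)² = (2*(-8)/(-11) - 68)² = (2*(-8)*(-1/11) - 68)² = (16/11 - 68)² = (-732/11)² = 535824/121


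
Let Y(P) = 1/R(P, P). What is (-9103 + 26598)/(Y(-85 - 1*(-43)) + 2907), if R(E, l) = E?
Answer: 734790/122093 ≈ 6.0183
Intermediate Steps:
Y(P) = 1/P
(-9103 + 26598)/(Y(-85 - 1*(-43)) + 2907) = (-9103 + 26598)/(1/(-85 - 1*(-43)) + 2907) = 17495/(1/(-85 + 43) + 2907) = 17495/(1/(-42) + 2907) = 17495/(-1/42 + 2907) = 17495/(122093/42) = 17495*(42/122093) = 734790/122093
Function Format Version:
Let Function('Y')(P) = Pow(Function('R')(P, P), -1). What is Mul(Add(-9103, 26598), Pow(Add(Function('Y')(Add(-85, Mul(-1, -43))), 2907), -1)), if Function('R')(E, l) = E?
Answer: Rational(734790, 122093) ≈ 6.0183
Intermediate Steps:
Function('Y')(P) = Pow(P, -1)
Mul(Add(-9103, 26598), Pow(Add(Function('Y')(Add(-85, Mul(-1, -43))), 2907), -1)) = Mul(Add(-9103, 26598), Pow(Add(Pow(Add(-85, Mul(-1, -43)), -1), 2907), -1)) = Mul(17495, Pow(Add(Pow(Add(-85, 43), -1), 2907), -1)) = Mul(17495, Pow(Add(Pow(-42, -1), 2907), -1)) = Mul(17495, Pow(Add(Rational(-1, 42), 2907), -1)) = Mul(17495, Pow(Rational(122093, 42), -1)) = Mul(17495, Rational(42, 122093)) = Rational(734790, 122093)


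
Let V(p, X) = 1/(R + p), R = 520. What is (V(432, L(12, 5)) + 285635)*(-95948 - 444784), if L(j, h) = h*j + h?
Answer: -36759572522343/238 ≈ -1.5445e+11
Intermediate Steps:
L(j, h) = h + h*j
V(p, X) = 1/(520 + p)
(V(432, L(12, 5)) + 285635)*(-95948 - 444784) = (1/(520 + 432) + 285635)*(-95948 - 444784) = (1/952 + 285635)*(-540732) = (271924521/952)*(-540732) = -36759572522343/238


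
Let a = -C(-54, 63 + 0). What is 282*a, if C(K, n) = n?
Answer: -17766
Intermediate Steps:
a = -63 (a = -(63 + 0) = -1*63 = -63)
282*a = 282*(-63) = -17766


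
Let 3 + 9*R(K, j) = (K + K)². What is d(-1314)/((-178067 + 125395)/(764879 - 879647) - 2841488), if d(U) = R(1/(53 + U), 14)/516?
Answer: 3801976123/16723472553833961552 ≈ 2.2734e-10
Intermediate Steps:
R(K, j) = -⅓ + 4*K²/9 (R(K, j) = -⅓ + (K + K)²/9 = -⅓ + (2*K)²/9 = -⅓ + (4*K²)/9 = -⅓ + 4*K²/9)
d(U) = -1/1548 + 1/(1161*(53 + U)²) (d(U) = (-⅓ + 4*(1/(53 + U))²/9)/516 = (-⅓ + 4/(9*(53 + U)²))*(1/516) = -1/1548 + 1/(1161*(53 + U)²))
d(-1314)/((-178067 + 125395)/(764879 - 879647) - 2841488) = (-1/1548 + 1/(1161*(53 - 1314)²))/((-178067 + 125395)/(764879 - 879647) - 2841488) = (-1/1548 + (1/1161)/(-1261)²)/(-52672/(-114768) - 2841488) = (-1/1548 + (1/1161)*(1/1590121))/(-52672*(-1/114768) - 2841488) = (-1/1548 + 1/1846130481)/(3292/7173 - 2841488) = -4770359/(7384521924*(-20381990132/7173)) = -4770359/7384521924*(-7173/20381990132) = 3801976123/16723472553833961552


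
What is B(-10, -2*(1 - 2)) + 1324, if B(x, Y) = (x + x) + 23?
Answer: 1327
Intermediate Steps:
B(x, Y) = 23 + 2*x (B(x, Y) = 2*x + 23 = 23 + 2*x)
B(-10, -2*(1 - 2)) + 1324 = (23 + 2*(-10)) + 1324 = (23 - 20) + 1324 = 3 + 1324 = 1327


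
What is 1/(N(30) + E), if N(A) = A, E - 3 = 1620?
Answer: 1/1653 ≈ 0.00060496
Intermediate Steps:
E = 1623 (E = 3 + 1620 = 1623)
1/(N(30) + E) = 1/(30 + 1623) = 1/1653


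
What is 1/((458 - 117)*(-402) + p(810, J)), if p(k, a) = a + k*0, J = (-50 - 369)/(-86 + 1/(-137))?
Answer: -11783/1615179803 ≈ -7.2952e-6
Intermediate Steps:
J = 57403/11783 (J = -419/(-86 - 1/137) = -419/(-11783/137) = -419*(-137/11783) = 57403/11783 ≈ 4.8717)
p(k, a) = a (p(k, a) = a + 0 = a)
1/((458 - 117)*(-402) + p(810, J)) = 1/((458 - 117)*(-402) + 57403/11783) = 1/(341*(-402) + 57403/11783) = 1/(-137082 + 57403/11783) = 1/(-1615179803/11783) = -11783/1615179803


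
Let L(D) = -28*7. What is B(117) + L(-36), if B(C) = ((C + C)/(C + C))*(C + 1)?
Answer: -78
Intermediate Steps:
L(D) = -196
B(C) = 1 + C (B(C) = ((2*C)/((2*C)))*(1 + C) = ((2*C)*(1/(2*C)))*(1 + C) = 1*(1 + C) = 1 + C)
B(117) + L(-36) = (1 + 117) - 196 = 118 - 196 = -78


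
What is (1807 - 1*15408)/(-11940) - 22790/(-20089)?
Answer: 545343089/239862660 ≈ 2.2736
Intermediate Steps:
(1807 - 1*15408)/(-11940) - 22790/(-20089) = (1807 - 15408)*(-1/11940) - 22790*(-1/20089) = -13601*(-1/11940) + 22790/20089 = 13601/11940 + 22790/20089 = 545343089/239862660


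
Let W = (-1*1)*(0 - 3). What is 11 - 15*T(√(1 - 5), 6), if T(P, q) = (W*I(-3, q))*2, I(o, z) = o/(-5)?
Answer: -43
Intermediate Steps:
W = 3 (W = -1*(-3) = 3)
I(o, z) = -o/5 (I(o, z) = o*(-⅕) = -o/5)
T(P, q) = 18/5 (T(P, q) = (3*(-⅕*(-3)))*2 = (3*(⅗))*2 = (9/5)*2 = 18/5)
11 - 15*T(√(1 - 5), 6) = 11 - 15*18/5 = 11 - 54 = -43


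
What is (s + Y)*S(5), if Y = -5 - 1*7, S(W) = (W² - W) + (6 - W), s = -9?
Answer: -441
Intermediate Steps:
S(W) = 6 + W² - 2*W
Y = -12 (Y = -5 - 7 = -12)
(s + Y)*S(5) = (-9 - 12)*(6 + 5² - 2*5) = -21*(6 + 25 - 10) = -21*21 = -441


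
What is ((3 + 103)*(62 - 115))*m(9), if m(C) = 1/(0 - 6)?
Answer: 2809/3 ≈ 936.33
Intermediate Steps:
m(C) = -1/6 (m(C) = 1/(-6) = -1/6)
((3 + 103)*(62 - 115))*m(9) = ((3 + 103)*(62 - 115))*(-1/6) = (106*(-53))*(-1/6) = -5618*(-1/6) = 2809/3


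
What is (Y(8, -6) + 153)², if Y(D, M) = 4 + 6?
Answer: 26569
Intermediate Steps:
Y(D, M) = 10
(Y(8, -6) + 153)² = (10 + 153)² = 163² = 26569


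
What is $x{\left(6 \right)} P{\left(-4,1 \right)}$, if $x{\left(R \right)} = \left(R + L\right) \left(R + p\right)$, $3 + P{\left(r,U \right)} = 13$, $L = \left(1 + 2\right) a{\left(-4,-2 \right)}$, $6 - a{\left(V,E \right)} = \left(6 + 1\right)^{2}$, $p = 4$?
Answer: $-12300$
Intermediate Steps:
$a{\left(V,E \right)} = -43$ ($a{\left(V,E \right)} = 6 - \left(6 + 1\right)^{2} = 6 - 7^{2} = 6 - 49 = -43$)
$L = -129$ ($L = \left(1 + 2\right) \left(-43\right) = 3 \left(-43\right) = -129$)
$P{\left(r,U \right)} = 10$ ($P{\left(r,U \right)} = -3 + 13 = 10$)
$x{\left(R \right)} = \left(-129 + R\right) \left(4 + R\right)$ ($x{\left(R \right)} = \left(R - 129\right) \left(R + 4\right) = \left(-129 + R\right) \left(4 + R\right)$)
$x{\left(6 \right)} P{\left(-4,1 \right)} = \left(-516 + 6^{2} - 750\right) 10 = \left(-516 + 36 - 750\right) 10 = \left(-1230\right) 10 = -12300$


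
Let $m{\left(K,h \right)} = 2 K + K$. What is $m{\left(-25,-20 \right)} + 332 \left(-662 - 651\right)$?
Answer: $-435991$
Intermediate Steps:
$m{\left(K,h \right)} = 3 K$
$m{\left(-25,-20 \right)} + 332 \left(-662 - 651\right) = 3 \left(-25\right) + 332 \left(-662 - 651\right) = -75 + 332 \left(-1313\right) = -75 - 435916 = -435991$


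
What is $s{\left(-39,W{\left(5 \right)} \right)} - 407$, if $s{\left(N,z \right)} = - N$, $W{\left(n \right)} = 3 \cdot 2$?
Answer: $-368$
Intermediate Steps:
$W{\left(n \right)} = 6$
$s{\left(-39,W{\left(5 \right)} \right)} - 407 = \left(-1\right) \left(-39\right) - 407 = 39 - 407 = -368$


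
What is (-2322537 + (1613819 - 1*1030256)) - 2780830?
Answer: -4519804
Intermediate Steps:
(-2322537 + (1613819 - 1*1030256)) - 2780830 = (-2322537 + (1613819 - 1030256)) - 2780830 = (-2322537 + 583563) - 2780830 = -1738974 - 2780830 = -4519804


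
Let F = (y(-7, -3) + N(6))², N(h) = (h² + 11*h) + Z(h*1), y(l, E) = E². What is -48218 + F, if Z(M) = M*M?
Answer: -26609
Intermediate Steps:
Z(M) = M²
N(h) = 2*h² + 11*h (N(h) = (h² + 11*h) + (h*1)² = (h² + 11*h) + h² = 2*h² + 11*h)
F = 21609 (F = ((-3)² + 6*(11 + 2*6))² = (9 + 6*(11 + 12))² = (9 + 6*23)² = (9 + 138)² = 147² = 21609)
-48218 + F = -48218 + 21609 = -26609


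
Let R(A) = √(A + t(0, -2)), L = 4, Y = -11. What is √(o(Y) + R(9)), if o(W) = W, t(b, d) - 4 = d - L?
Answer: √(-11 + √7) ≈ 2.8904*I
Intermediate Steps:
t(b, d) = d (t(b, d) = 4 + (d - 1*4) = 4 + (d - 4) = 4 + (-4 + d) = d)
R(A) = √(-2 + A) (R(A) = √(A - 2) = √(-2 + A))
√(o(Y) + R(9)) = √(-11 + √(-2 + 9)) = √(-11 + √7)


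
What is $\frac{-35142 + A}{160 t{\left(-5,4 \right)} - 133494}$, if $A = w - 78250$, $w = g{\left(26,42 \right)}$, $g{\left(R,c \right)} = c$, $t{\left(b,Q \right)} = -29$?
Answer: $\frac{56675}{69067} \approx 0.82058$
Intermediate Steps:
$w = 42$
$A = -78208$ ($A = 42 - 78250 = -78208$)
$\frac{-35142 + A}{160 t{\left(-5,4 \right)} - 133494} = \frac{-35142 - 78208}{160 \left(-29\right) - 133494} = - \frac{113350}{-4640 - 133494} = - \frac{113350}{-138134} = \left(-113350\right) \left(- \frac{1}{138134}\right) = \frac{56675}{69067}$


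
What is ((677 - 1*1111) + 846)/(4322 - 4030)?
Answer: 103/73 ≈ 1.4110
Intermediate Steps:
((677 - 1*1111) + 846)/(4322 - 4030) = ((677 - 1111) + 846)/292 = (-434 + 846)*(1/292) = 412*(1/292) = 103/73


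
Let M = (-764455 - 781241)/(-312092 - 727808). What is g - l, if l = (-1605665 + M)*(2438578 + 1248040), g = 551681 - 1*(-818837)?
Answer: 1538914052517668768/259975 ≈ 5.9195e+12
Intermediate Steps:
M = 386424/259975 (M = -1545696/(-1039900) = -1545696*(-1/1039900) = 386424/259975 ≈ 1.4864)
g = 1370518 (g = 551681 + 818837 = 1370518)
l = -1538913696217251718/259975 (l = (-1605665 + 386424/259975)*(2438578 + 1248040) = -417432371951/259975*3686618 = -1538913696217251718/259975 ≈ -5.9195e+12)
g - l = 1370518 - 1*(-1538913696217251718/259975) = 1370518 + 1538913696217251718/259975 = 1538914052517668768/259975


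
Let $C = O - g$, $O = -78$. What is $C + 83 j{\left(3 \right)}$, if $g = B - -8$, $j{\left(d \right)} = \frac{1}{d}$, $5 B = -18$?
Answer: $- \frac{821}{15} \approx -54.733$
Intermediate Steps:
$B = - \frac{18}{5}$ ($B = \frac{1}{5} \left(-18\right) = - \frac{18}{5} \approx -3.6$)
$g = \frac{22}{5}$ ($g = - \frac{18}{5} - -8 = - \frac{18}{5} + 8 = \frac{22}{5} \approx 4.4$)
$C = - \frac{412}{5}$ ($C = -78 - \frac{22}{5} = - \frac{412}{5} \approx -82.4$)
$C + 83 j{\left(3 \right)} = - \frac{412}{5} + \frac{83}{3} = - \frac{821}{15}$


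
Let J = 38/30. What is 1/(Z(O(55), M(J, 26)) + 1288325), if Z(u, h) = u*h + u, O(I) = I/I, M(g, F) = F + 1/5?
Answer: 5/6441761 ≈ 7.7619e-7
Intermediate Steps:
J = 19/15 (J = 38*(1/30) = 19/15 ≈ 1.2667)
M(g, F) = ⅕ + F (M(g, F) = F + ⅕ = ⅕ + F)
O(I) = 1
Z(u, h) = u + h*u (Z(u, h) = h*u + u = u + h*u)
1/(Z(O(55), M(J, 26)) + 1288325) = 1/(1*(1 + (⅕ + 26)) + 1288325) = 1/(1*(1 + 131/5) + 1288325) = 1/(1*(136/5) + 1288325) = 1/(136/5 + 1288325) = 1/(6441761/5) = 5/6441761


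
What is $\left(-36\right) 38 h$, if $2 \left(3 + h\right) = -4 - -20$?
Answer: $-6840$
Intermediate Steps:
$h = 5$ ($h = -3 + \frac{-4 - -20}{2} = -3 + \frac{-4 + 20}{2} = -3 + \frac{1}{2} \cdot 16 = -3 + 8 = 5$)
$\left(-36\right) 38 h = \left(-36\right) 38 \cdot 5 = \left(-1368\right) 5 = -6840$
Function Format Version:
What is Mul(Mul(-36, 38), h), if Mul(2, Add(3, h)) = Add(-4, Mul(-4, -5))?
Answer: -6840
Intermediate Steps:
h = 5 (h = Add(-3, Mul(Rational(1, 2), Add(-4, Mul(-4, -5)))) = Add(-3, Mul(Rational(1, 2), Add(-4, 20))) = Add(-3, Mul(Rational(1, 2), 16)) = Add(-3, 8) = 5)
Mul(Mul(-36, 38), h) = Mul(Mul(-36, 38), 5) = Mul(-1368, 5) = -6840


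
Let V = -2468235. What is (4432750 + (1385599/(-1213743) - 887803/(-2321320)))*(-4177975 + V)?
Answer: -8300590234330177385520329/281748590076 ≈ -2.9461e+13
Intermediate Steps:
(4432750 + (1385599/(-1213743) - 887803/(-2321320)))*(-4177975 + V) = (4432750 + (1385599/(-1213743) - 887803/(-2321320)))*(-4177975 - 2468235) = (4432750 + (1385599*(-1/1213743) - 887803*(-1/2321320)))*(-6646210) = (4432750 + (-1385599/1213743 + 887803/2321320))*(-6646210) = (4432750 - 2138853994051/2817485900760)*(-6646210) = (12489208487739895949/2817485900760)*(-6646210) = -8300590234330177385520329/281748590076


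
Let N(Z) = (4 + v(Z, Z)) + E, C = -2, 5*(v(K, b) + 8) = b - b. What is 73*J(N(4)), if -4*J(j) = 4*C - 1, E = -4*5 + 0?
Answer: 657/4 ≈ 164.25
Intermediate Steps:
v(K, b) = -8 (v(K, b) = -8 + (b - b)/5 = -8 + (1/5)*0 = -8 + 0 = -8)
E = -20 (E = -20 + 0 = -20)
N(Z) = -24 (N(Z) = (4 - 8) - 20 = -4 - 20 = -24)
J(j) = 9/4 (J(j) = -(4*(-2) - 1)/4 = -(-8 - 1)/4 = -1/4*(-9) = 9/4)
73*J(N(4)) = 73*(9/4) = 657/4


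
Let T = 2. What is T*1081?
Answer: 2162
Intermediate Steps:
T*1081 = 2*1081 = 2162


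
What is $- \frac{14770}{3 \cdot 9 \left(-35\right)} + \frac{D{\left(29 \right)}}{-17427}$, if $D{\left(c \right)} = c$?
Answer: $\frac{2451137}{156843} \approx 15.628$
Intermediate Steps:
$- \frac{14770}{3 \cdot 9 \left(-35\right)} + \frac{D{\left(29 \right)}}{-17427} = - \frac{14770}{3 \cdot 9 \left(-35\right)} + \frac{29}{-17427} = - \frac{14770}{27 \left(-35\right)} + 29 \left(- \frac{1}{17427}\right) = - \frac{14770}{-945} - \frac{29}{17427} = \left(-14770\right) \left(- \frac{1}{945}\right) - \frac{29}{17427} = \frac{422}{27} - \frac{29}{17427} = \frac{2451137}{156843}$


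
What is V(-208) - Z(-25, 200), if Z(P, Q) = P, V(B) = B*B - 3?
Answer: 43286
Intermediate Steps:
V(B) = -3 + B² (V(B) = B² - 3 = -3 + B²)
V(-208) - Z(-25, 200) = (-3 + (-208)²) - 1*(-25) = (-3 + 43264) + 25 = 43261 + 25 = 43286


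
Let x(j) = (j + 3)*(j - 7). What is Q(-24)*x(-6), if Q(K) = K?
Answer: -936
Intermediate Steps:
x(j) = (-7 + j)*(3 + j) (x(j) = (3 + j)*(-7 + j) = (-7 + j)*(3 + j))
Q(-24)*x(-6) = -24*(-21 + (-6)² - 4*(-6)) = -24*(-21 + 36 + 24) = -24*39 = -936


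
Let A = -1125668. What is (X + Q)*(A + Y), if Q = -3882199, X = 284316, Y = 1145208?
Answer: -70302633820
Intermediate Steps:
(X + Q)*(A + Y) = (284316 - 3882199)*(-1125668 + 1145208) = -3597883*19540 = -70302633820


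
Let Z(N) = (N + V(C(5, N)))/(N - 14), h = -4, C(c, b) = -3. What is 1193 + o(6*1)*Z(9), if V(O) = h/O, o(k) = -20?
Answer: 3703/3 ≈ 1234.3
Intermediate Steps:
V(O) = -4/O
Z(N) = (4/3 + N)/(-14 + N) (Z(N) = (N - 4/(-3))/(N - 14) = (N - 4*(-1/3))/(-14 + N) = (N + 4/3)/(-14 + N) = (4/3 + N)/(-14 + N))
1193 + o(6*1)*Z(9) = 1193 - 20*(4/3 + 9)/(-14 + 9) = 1193 - 20*31/((-5)*3) = 1193 - (-4)*31/3 = 1193 - 20*(-31/15) = 1193 + 124/3 = 3703/3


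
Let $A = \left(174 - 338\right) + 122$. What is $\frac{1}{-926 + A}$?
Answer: $- \frac{1}{968} \approx -0.0010331$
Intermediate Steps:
$A = -42$ ($A = -164 + 122 = -42$)
$\frac{1}{-926 + A} = \frac{1}{-926 - 42} = \frac{1}{-968} = - \frac{1}{968}$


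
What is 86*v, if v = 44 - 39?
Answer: 430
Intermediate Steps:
v = 5
86*v = 86*5 = 430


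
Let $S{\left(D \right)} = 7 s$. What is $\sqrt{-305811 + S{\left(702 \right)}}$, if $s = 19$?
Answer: $i \sqrt{305678} \approx 552.88 i$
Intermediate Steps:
$S{\left(D \right)} = 133$ ($S{\left(D \right)} = 7 \cdot 19 = 133$)
$\sqrt{-305811 + S{\left(702 \right)}} = \sqrt{-305811 + 133} = \sqrt{-305678} = i \sqrt{305678}$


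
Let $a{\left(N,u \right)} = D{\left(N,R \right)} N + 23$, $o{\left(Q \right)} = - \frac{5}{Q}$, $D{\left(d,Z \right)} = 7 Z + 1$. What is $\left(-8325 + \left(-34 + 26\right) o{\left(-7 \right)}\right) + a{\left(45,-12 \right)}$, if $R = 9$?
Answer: $- \frac{37994}{7} \approx -5427.7$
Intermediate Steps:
$D{\left(d,Z \right)} = 1 + 7 Z$
$a{\left(N,u \right)} = 23 + 64 N$ ($a{\left(N,u \right)} = \left(1 + 7 \cdot 9\right) N + 23 = \left(1 + 63\right) N + 23 = 64 N + 23 = 23 + 64 N$)
$\left(-8325 + \left(-34 + 26\right) o{\left(-7 \right)}\right) + a{\left(45,-12 \right)} = \left(-8325 + \left(-34 + 26\right) \left(- \frac{5}{-7}\right)\right) + \left(23 + 64 \cdot 45\right) = \left(-8325 - 8 \left(\left(-5\right) \left(- \frac{1}{7}\right)\right)\right) + \left(23 + 2880\right) = \left(-8325 - \frac{40}{7}\right) + 2903 = - \frac{58315}{7} + 2903 = - \frac{37994}{7}$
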